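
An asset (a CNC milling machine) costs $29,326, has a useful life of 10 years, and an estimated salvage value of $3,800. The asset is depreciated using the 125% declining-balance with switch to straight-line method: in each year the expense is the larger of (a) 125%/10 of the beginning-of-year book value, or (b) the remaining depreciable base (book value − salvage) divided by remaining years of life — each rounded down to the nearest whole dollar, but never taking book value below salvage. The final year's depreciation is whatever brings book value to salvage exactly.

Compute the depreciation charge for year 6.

Depreciable base = $29,326 − $3,800 = $25,526.
Year 1: DB = ⌊$29,326 × 125%/10⌋ = $3,665; SL = ⌊$25,526/10⌋ = $2,552 → take DB $3,665. Book value $25,661.
Year 2: DB = ⌊$25,661 × 125%/10⌋ = $3,207; SL = ⌊$21,861/9⌋ = $2,429 → take DB $3,207. Book value $22,454.
Year 3: DB = ⌊$22,454 × 125%/10⌋ = $2,806; SL = ⌊$18,654/8⌋ = $2,331 → take DB $2,806. Book value $19,648.
Year 4: DB = ⌊$19,648 × 125%/10⌋ = $2,456; SL = ⌊$15,848/7⌋ = $2,264 → take DB $2,456. Book value $17,192.
Year 5: DB = ⌊$17,192 × 125%/10⌋ = $2,149; SL = ⌊$13,392/6⌋ = $2,232 → take SL $2,232. Book value $14,960.
Year 6: DB = ⌊$14,960 × 125%/10⌋ = $1,870; SL = ⌊$11,160/5⌋ = $2,232 → take SL $2,232. Book value $12,728.

$2,232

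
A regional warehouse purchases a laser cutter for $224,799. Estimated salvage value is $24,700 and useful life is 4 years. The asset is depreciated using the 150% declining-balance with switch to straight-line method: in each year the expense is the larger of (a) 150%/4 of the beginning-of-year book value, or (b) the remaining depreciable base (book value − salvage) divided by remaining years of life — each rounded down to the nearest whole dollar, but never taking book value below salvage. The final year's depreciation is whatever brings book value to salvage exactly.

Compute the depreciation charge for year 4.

$30,184

Depreciable base = $224,799 − $24,700 = $200,099.
Year 1: DB = ⌊$224,799 × 150%/4⌋ = $84,299; SL = ⌊$200,099/4⌋ = $50,024 → take DB $84,299. Book value $140,500.
Year 2: DB = ⌊$140,500 × 150%/4⌋ = $52,687; SL = ⌊$115,800/3⌋ = $38,600 → take DB $52,687. Book value $87,813.
Year 3: DB = ⌊$87,813 × 150%/4⌋ = $32,929; SL = ⌊$63,113/2⌋ = $31,556 → take DB $32,929. Book value $54,884.
Year 4 (final): $54,884 − $24,700 = $30,184. Book value $24,700.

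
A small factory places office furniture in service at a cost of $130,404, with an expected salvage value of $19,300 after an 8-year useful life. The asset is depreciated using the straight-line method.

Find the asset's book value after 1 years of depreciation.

Depreciable base = $130,404 − $19,300 = $111,104.
Annual expense = $111,104 / 8 = $13,888.
End of year 1: book value $116,516.

$116,516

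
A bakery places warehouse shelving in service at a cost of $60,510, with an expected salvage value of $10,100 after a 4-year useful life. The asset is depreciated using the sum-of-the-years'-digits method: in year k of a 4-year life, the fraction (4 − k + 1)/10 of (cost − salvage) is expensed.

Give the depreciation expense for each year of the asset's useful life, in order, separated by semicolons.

$20,164; $15,123; $10,082; $5,041

Depreciable base = $60,510 − $10,100 = $50,410.
Sum of the years' digits = 4+3+2+1 = 10.
Year 1: $50,410 × 4/10 = $20,164. Book value $40,346.
Year 2: $50,410 × 3/10 = $15,123. Book value $25,223.
Year 3: $50,410 × 2/10 = $10,082. Book value $15,141.
Year 4: $50,410 × 1/10 = $5,041. Book value $10,100.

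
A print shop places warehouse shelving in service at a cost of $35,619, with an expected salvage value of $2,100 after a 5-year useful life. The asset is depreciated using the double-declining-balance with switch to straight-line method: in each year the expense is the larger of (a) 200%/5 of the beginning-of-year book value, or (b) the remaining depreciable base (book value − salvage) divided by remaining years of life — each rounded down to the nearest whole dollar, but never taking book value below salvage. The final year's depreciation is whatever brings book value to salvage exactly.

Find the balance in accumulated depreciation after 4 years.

Depreciable base = $35,619 − $2,100 = $33,519.
Year 1: DB = ⌊$35,619 × 200%/5⌋ = $14,247; SL = ⌊$33,519/5⌋ = $6,703 → take DB $14,247. Book value $21,372.
Year 2: DB = ⌊$21,372 × 200%/5⌋ = $8,548; SL = ⌊$19,272/4⌋ = $4,818 → take DB $8,548. Book value $12,824.
Year 3: DB = ⌊$12,824 × 200%/5⌋ = $5,129; SL = ⌊$10,724/3⌋ = $3,574 → take DB $5,129. Book value $7,695.
Year 4: DB = ⌊$7,695 × 200%/5⌋ = $3,078; SL = ⌊$5,595/2⌋ = $2,797 → take DB $3,078. Book value $4,617.
Accumulated through year 4 = $35,619 − $4,617 = $31,002.

$31,002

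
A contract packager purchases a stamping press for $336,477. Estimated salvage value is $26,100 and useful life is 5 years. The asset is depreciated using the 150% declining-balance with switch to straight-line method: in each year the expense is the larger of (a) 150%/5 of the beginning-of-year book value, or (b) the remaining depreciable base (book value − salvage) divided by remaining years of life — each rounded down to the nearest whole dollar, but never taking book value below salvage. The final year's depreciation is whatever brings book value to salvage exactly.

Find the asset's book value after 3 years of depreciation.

Depreciable base = $336,477 − $26,100 = $310,377.
Year 1: DB = ⌊$336,477 × 150%/5⌋ = $100,943; SL = ⌊$310,377/5⌋ = $62,075 → take DB $100,943. Book value $235,534.
Year 2: DB = ⌊$235,534 × 150%/5⌋ = $70,660; SL = ⌊$209,434/4⌋ = $52,358 → take DB $70,660. Book value $164,874.
Year 3: DB = ⌊$164,874 × 150%/5⌋ = $49,462; SL = ⌊$138,774/3⌋ = $46,258 → take DB $49,462. Book value $115,412.

$115,412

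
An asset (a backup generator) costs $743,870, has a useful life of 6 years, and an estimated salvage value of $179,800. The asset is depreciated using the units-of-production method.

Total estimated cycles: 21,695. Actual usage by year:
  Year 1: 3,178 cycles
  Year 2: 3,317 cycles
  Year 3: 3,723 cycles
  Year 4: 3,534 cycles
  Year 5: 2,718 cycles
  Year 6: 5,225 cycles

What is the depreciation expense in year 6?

Depreciable base = $743,870 − $179,800 = $564,070.
Rate = $564,070 / 21,695 cycles = $26 per cycle.
Year 1: 3,178 × $26 = $82,628. Book value $661,242.
Year 2: 3,317 × $26 = $86,242. Book value $575,000.
Year 3: 3,723 × $26 = $96,798. Book value $478,202.
Year 4: 3,534 × $26 = $91,884. Book value $386,318.
Year 5: 2,718 × $26 = $70,668. Book value $315,650.
Year 6: 5,225 × $26 = $135,850. Book value $179,800.

$135,850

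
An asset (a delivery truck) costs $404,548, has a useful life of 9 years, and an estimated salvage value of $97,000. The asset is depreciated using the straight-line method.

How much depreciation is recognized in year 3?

Depreciable base = $404,548 − $97,000 = $307,548.
Annual expense = $307,548 / 9 = $34,172.

$34,172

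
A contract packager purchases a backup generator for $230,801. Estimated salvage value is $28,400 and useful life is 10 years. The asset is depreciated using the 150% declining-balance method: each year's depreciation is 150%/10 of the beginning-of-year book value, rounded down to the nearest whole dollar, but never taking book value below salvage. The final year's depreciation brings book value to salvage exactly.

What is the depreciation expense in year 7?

Depreciable base = $230,801 − $28,400 = $202,401.
Year 1: ⌊$230,801 × 150%/10⌋ = $34,620. Book value $196,181.
Year 2: ⌊$196,181 × 150%/10⌋ = $29,427. Book value $166,754.
Year 3: ⌊$166,754 × 150%/10⌋ = $25,013. Book value $141,741.
Year 4: ⌊$141,741 × 150%/10⌋ = $21,261. Book value $120,480.
Year 5: ⌊$120,480 × 150%/10⌋ = $18,072. Book value $102,408.
Year 6: ⌊$102,408 × 150%/10⌋ = $15,361. Book value $87,047.
Year 7: ⌊$87,047 × 150%/10⌋ = $13,057. Book value $73,990.

$13,057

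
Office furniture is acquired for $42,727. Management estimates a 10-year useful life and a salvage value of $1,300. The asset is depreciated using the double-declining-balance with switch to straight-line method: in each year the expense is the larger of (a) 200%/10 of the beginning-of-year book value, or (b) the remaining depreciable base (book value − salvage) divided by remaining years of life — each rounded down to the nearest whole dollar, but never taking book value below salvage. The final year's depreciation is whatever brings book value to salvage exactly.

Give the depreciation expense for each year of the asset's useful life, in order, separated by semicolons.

Depreciable base = $42,727 − $1,300 = $41,427.
Year 1: DB = ⌊$42,727 × 200%/10⌋ = $8,545; SL = ⌊$41,427/10⌋ = $4,142 → take DB $8,545. Book value $34,182.
Year 2: DB = ⌊$34,182 × 200%/10⌋ = $6,836; SL = ⌊$32,882/9⌋ = $3,653 → take DB $6,836. Book value $27,346.
Year 3: DB = ⌊$27,346 × 200%/10⌋ = $5,469; SL = ⌊$26,046/8⌋ = $3,255 → take DB $5,469. Book value $21,877.
Year 4: DB = ⌊$21,877 × 200%/10⌋ = $4,375; SL = ⌊$20,577/7⌋ = $2,939 → take DB $4,375. Book value $17,502.
Year 5: DB = ⌊$17,502 × 200%/10⌋ = $3,500; SL = ⌊$16,202/6⌋ = $2,700 → take DB $3,500. Book value $14,002.
Year 6: DB = ⌊$14,002 × 200%/10⌋ = $2,800; SL = ⌊$12,702/5⌋ = $2,540 → take DB $2,800. Book value $11,202.
Year 7: DB = ⌊$11,202 × 200%/10⌋ = $2,240; SL = ⌊$9,902/4⌋ = $2,475 → take SL $2,475. Book value $8,727.
Year 8: DB = ⌊$8,727 × 200%/10⌋ = $1,745; SL = ⌊$7,427/3⌋ = $2,475 → take SL $2,475. Book value $6,252.
Year 9: DB = ⌊$6,252 × 200%/10⌋ = $1,250; SL = ⌊$4,952/2⌋ = $2,476 → take SL $2,476. Book value $3,776.
Year 10 (final): $3,776 − $1,300 = $2,476. Book value $1,300.

$8,545; $6,836; $5,469; $4,375; $3,500; $2,800; $2,475; $2,475; $2,476; $2,476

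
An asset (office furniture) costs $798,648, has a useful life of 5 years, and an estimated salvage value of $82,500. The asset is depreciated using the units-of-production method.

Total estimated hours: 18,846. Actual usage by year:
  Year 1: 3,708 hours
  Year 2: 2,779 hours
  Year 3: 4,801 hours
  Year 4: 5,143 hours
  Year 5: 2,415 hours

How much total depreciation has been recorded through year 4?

$624,378

Depreciable base = $798,648 − $82,500 = $716,148.
Rate = $716,148 / 18,846 hours = $38 per hour.
Year 1: 3,708 × $38 = $140,904. Book value $657,744.
Year 2: 2,779 × $38 = $105,602. Book value $552,142.
Year 3: 4,801 × $38 = $182,438. Book value $369,704.
Year 4: 5,143 × $38 = $195,434. Book value $174,270.
Accumulated through year 4 = $798,648 − $174,270 = $624,378.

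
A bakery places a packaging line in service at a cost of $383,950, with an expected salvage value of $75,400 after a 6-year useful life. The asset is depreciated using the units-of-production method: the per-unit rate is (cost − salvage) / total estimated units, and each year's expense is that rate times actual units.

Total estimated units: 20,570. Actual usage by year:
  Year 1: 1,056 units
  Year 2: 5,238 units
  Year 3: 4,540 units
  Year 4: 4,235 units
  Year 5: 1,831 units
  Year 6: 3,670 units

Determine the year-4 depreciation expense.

$63,525

Depreciable base = $383,950 − $75,400 = $308,550.
Rate = $308,550 / 20,570 units = $15 per unit.
Year 1: 1,056 × $15 = $15,840. Book value $368,110.
Year 2: 5,238 × $15 = $78,570. Book value $289,540.
Year 3: 4,540 × $15 = $68,100. Book value $221,440.
Year 4: 4,235 × $15 = $63,525. Book value $157,915.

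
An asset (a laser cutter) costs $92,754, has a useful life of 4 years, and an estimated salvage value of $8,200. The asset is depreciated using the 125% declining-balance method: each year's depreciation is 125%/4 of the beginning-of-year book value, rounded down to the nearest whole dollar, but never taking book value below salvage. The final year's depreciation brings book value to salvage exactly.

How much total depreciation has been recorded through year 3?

Depreciable base = $92,754 − $8,200 = $84,554.
Year 1: ⌊$92,754 × 125%/4⌋ = $28,985. Book value $63,769.
Year 2: ⌊$63,769 × 125%/4⌋ = $19,927. Book value $43,842.
Year 3: ⌊$43,842 × 125%/4⌋ = $13,700. Book value $30,142.
Accumulated through year 3 = $92,754 − $30,142 = $62,612.

$62,612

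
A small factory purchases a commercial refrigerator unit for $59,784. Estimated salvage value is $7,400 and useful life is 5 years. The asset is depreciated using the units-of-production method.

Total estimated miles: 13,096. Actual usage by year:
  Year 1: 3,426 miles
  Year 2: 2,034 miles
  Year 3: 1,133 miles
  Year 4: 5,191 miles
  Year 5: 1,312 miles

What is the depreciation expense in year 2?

Depreciable base = $59,784 − $7,400 = $52,384.
Rate = $52,384 / 13,096 miles = $4 per mile.
Year 1: 3,426 × $4 = $13,704. Book value $46,080.
Year 2: 2,034 × $4 = $8,136. Book value $37,944.

$8,136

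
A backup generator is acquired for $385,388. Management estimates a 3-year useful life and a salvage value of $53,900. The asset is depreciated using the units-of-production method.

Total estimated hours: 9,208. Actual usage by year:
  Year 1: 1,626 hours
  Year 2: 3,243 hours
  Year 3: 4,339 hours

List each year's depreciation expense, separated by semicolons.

$58,536; $116,748; $156,204

Depreciable base = $385,388 − $53,900 = $331,488.
Rate = $331,488 / 9,208 hours = $36 per hour.
Year 1: 1,626 × $36 = $58,536. Book value $326,852.
Year 2: 3,243 × $36 = $116,748. Book value $210,104.
Year 3: 4,339 × $36 = $156,204. Book value $53,900.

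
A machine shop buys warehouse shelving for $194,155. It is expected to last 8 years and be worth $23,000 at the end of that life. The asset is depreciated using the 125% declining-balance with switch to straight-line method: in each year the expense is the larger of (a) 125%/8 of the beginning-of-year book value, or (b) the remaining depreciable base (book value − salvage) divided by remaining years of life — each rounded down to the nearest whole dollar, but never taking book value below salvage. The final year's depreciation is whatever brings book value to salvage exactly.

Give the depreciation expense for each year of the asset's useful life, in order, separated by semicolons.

$30,336; $25,596; $21,597; $18,725; $18,725; $18,725; $18,725; $18,726

Depreciable base = $194,155 − $23,000 = $171,155.
Year 1: DB = ⌊$194,155 × 125%/8⌋ = $30,336; SL = ⌊$171,155/8⌋ = $21,394 → take DB $30,336. Book value $163,819.
Year 2: DB = ⌊$163,819 × 125%/8⌋ = $25,596; SL = ⌊$140,819/7⌋ = $20,117 → take DB $25,596. Book value $138,223.
Year 3: DB = ⌊$138,223 × 125%/8⌋ = $21,597; SL = ⌊$115,223/6⌋ = $19,203 → take DB $21,597. Book value $116,626.
Year 4: DB = ⌊$116,626 × 125%/8⌋ = $18,222; SL = ⌊$93,626/5⌋ = $18,725 → take SL $18,725. Book value $97,901.
Year 5: DB = ⌊$97,901 × 125%/8⌋ = $15,297; SL = ⌊$74,901/4⌋ = $18,725 → take SL $18,725. Book value $79,176.
Year 6: DB = ⌊$79,176 × 125%/8⌋ = $12,371; SL = ⌊$56,176/3⌋ = $18,725 → take SL $18,725. Book value $60,451.
Year 7: DB = ⌊$60,451 × 125%/8⌋ = $9,445; SL = ⌊$37,451/2⌋ = $18,725 → take SL $18,725. Book value $41,726.
Year 8 (final): $41,726 − $23,000 = $18,726. Book value $23,000.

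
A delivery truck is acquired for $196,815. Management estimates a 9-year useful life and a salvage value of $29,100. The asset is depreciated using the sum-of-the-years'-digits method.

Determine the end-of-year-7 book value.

$40,281

Depreciable base = $196,815 − $29,100 = $167,715.
Sum of the years' digits = 9+8+7+6+5+4+3+2+1 = 45.
Year 1: $167,715 × 9/45 = $33,543. Book value $163,272.
Year 2: $167,715 × 8/45 = $29,816. Book value $133,456.
Year 3: $167,715 × 7/45 = $26,089. Book value $107,367.
Year 4: $167,715 × 6/45 = $22,362. Book value $85,005.
Year 5: $167,715 × 5/45 = $18,635. Book value $66,370.
Year 6: $167,715 × 4/45 = $14,908. Book value $51,462.
Year 7: $167,715 × 3/45 = $11,181. Book value $40,281.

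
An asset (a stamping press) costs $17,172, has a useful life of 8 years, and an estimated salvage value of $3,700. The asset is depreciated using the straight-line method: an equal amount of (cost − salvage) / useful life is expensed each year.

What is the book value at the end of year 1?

$15,488

Depreciable base = $17,172 − $3,700 = $13,472.
Annual expense = $13,472 / 8 = $1,684.
End of year 1: book value $15,488.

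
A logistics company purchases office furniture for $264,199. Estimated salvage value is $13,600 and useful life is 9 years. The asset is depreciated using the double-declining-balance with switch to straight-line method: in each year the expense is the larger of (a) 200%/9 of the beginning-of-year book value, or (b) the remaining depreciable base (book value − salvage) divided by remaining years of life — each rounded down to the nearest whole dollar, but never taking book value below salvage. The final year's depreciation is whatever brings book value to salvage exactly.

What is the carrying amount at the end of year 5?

$75,200

Depreciable base = $264,199 − $13,600 = $250,599.
Year 1: DB = ⌊$264,199 × 200%/9⌋ = $58,710; SL = ⌊$250,599/9⌋ = $27,844 → take DB $58,710. Book value $205,489.
Year 2: DB = ⌊$205,489 × 200%/9⌋ = $45,664; SL = ⌊$191,889/8⌋ = $23,986 → take DB $45,664. Book value $159,825.
Year 3: DB = ⌊$159,825 × 200%/9⌋ = $35,516; SL = ⌊$146,225/7⌋ = $20,889 → take DB $35,516. Book value $124,309.
Year 4: DB = ⌊$124,309 × 200%/9⌋ = $27,624; SL = ⌊$110,709/6⌋ = $18,451 → take DB $27,624. Book value $96,685.
Year 5: DB = ⌊$96,685 × 200%/9⌋ = $21,485; SL = ⌊$83,085/5⌋ = $16,617 → take DB $21,485. Book value $75,200.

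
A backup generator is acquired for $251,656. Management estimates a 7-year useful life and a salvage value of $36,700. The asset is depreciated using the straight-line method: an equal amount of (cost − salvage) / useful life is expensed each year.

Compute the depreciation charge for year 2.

Depreciable base = $251,656 − $36,700 = $214,956.
Annual expense = $214,956 / 7 = $30,708.

$30,708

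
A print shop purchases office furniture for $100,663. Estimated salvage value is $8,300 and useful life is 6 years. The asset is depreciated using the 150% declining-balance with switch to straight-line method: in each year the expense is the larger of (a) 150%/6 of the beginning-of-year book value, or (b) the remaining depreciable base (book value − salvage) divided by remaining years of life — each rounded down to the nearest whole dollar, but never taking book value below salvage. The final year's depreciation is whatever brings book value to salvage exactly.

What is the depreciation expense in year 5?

Depreciable base = $100,663 − $8,300 = $92,363.
Year 1: DB = ⌊$100,663 × 150%/6⌋ = $25,165; SL = ⌊$92,363/6⌋ = $15,393 → take DB $25,165. Book value $75,498.
Year 2: DB = ⌊$75,498 × 150%/6⌋ = $18,874; SL = ⌊$67,198/5⌋ = $13,439 → take DB $18,874. Book value $56,624.
Year 3: DB = ⌊$56,624 × 150%/6⌋ = $14,156; SL = ⌊$48,324/4⌋ = $12,081 → take DB $14,156. Book value $42,468.
Year 4: DB = ⌊$42,468 × 150%/6⌋ = $10,617; SL = ⌊$34,168/3⌋ = $11,389 → take SL $11,389. Book value $31,079.
Year 5: DB = ⌊$31,079 × 150%/6⌋ = $7,769; SL = ⌊$22,779/2⌋ = $11,389 → take SL $11,389. Book value $19,690.

$11,389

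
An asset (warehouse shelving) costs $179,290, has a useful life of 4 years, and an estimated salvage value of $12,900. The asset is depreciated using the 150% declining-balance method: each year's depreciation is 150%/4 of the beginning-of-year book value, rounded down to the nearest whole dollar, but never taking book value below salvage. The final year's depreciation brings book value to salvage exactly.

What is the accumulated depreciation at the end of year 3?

Depreciable base = $179,290 − $12,900 = $166,390.
Year 1: ⌊$179,290 × 150%/4⌋ = $67,233. Book value $112,057.
Year 2: ⌊$112,057 × 150%/4⌋ = $42,021. Book value $70,036.
Year 3: ⌊$70,036 × 150%/4⌋ = $26,263. Book value $43,773.
Accumulated through year 3 = $179,290 − $43,773 = $135,517.

$135,517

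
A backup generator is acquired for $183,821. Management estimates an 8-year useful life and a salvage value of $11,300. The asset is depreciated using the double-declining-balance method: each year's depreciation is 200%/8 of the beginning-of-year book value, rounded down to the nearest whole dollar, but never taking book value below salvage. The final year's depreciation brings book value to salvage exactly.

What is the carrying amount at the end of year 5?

Depreciable base = $183,821 − $11,300 = $172,521.
Year 1: ⌊$183,821 × 200%/8⌋ = $45,955. Book value $137,866.
Year 2: ⌊$137,866 × 200%/8⌋ = $34,466. Book value $103,400.
Year 3: ⌊$103,400 × 200%/8⌋ = $25,850. Book value $77,550.
Year 4: ⌊$77,550 × 200%/8⌋ = $19,387. Book value $58,163.
Year 5: ⌊$58,163 × 200%/8⌋ = $14,540. Book value $43,623.

$43,623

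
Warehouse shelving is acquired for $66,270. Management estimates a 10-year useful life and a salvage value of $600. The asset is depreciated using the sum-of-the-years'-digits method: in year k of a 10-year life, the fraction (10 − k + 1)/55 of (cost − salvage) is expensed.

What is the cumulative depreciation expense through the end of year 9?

$64,476

Depreciable base = $66,270 − $600 = $65,670.
Sum of the years' digits = 10+9+8+7+6+5+4+3+2+1 = 55.
Year 1: $65,670 × 10/55 = $11,940. Book value $54,330.
Year 2: $65,670 × 9/55 = $10,746. Book value $43,584.
Year 3: $65,670 × 8/55 = $9,552. Book value $34,032.
Year 4: $65,670 × 7/55 = $8,358. Book value $25,674.
Year 5: $65,670 × 6/55 = $7,164. Book value $18,510.
Year 6: $65,670 × 5/55 = $5,970. Book value $12,540.
Year 7: $65,670 × 4/55 = $4,776. Book value $7,764.
Year 8: $65,670 × 3/55 = $3,582. Book value $4,182.
Year 9: $65,670 × 2/55 = $2,388. Book value $1,794.
Accumulated through year 9 = $66,270 − $1,794 = $64,476.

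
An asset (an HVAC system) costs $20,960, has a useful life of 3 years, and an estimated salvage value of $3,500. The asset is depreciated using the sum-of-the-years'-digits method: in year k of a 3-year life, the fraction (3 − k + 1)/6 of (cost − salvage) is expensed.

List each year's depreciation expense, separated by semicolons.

Depreciable base = $20,960 − $3,500 = $17,460.
Sum of the years' digits = 3+2+1 = 6.
Year 1: $17,460 × 3/6 = $8,730. Book value $12,230.
Year 2: $17,460 × 2/6 = $5,820. Book value $6,410.
Year 3: $17,460 × 1/6 = $2,910. Book value $3,500.

$8,730; $5,820; $2,910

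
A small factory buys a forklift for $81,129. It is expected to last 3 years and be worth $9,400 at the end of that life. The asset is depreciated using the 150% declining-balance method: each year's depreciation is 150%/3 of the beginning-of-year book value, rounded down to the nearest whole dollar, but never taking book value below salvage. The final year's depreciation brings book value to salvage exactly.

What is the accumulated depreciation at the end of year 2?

$60,846

Depreciable base = $81,129 − $9,400 = $71,729.
Year 1: ⌊$81,129 × 150%/3⌋ = $40,564. Book value $40,565.
Year 2: ⌊$40,565 × 150%/3⌋ = $20,282. Book value $20,283.
Accumulated through year 2 = $81,129 − $20,283 = $60,846.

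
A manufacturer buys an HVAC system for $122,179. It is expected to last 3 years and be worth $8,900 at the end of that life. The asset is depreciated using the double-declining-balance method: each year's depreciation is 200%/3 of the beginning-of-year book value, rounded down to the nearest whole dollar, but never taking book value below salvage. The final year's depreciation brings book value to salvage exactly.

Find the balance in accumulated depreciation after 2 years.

Depreciable base = $122,179 − $8,900 = $113,279.
Year 1: ⌊$122,179 × 200%/3⌋ = $81,452. Book value $40,727.
Year 2: ⌊$40,727 × 200%/3⌋ = $27,151. Book value $13,576.
Accumulated through year 2 = $122,179 − $13,576 = $108,603.

$108,603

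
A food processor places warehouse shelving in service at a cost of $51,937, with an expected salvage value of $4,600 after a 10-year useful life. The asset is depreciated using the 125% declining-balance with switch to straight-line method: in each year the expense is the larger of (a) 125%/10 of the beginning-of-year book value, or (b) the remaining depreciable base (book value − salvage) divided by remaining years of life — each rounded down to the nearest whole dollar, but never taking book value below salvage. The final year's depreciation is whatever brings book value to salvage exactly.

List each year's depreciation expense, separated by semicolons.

$6,492; $5,680; $4,970; $4,349; $4,307; $4,307; $4,308; $4,308; $4,308; $4,308

Depreciable base = $51,937 − $4,600 = $47,337.
Year 1: DB = ⌊$51,937 × 125%/10⌋ = $6,492; SL = ⌊$47,337/10⌋ = $4,733 → take DB $6,492. Book value $45,445.
Year 2: DB = ⌊$45,445 × 125%/10⌋ = $5,680; SL = ⌊$40,845/9⌋ = $4,538 → take DB $5,680. Book value $39,765.
Year 3: DB = ⌊$39,765 × 125%/10⌋ = $4,970; SL = ⌊$35,165/8⌋ = $4,395 → take DB $4,970. Book value $34,795.
Year 4: DB = ⌊$34,795 × 125%/10⌋ = $4,349; SL = ⌊$30,195/7⌋ = $4,313 → take DB $4,349. Book value $30,446.
Year 5: DB = ⌊$30,446 × 125%/10⌋ = $3,805; SL = ⌊$25,846/6⌋ = $4,307 → take SL $4,307. Book value $26,139.
Year 6: DB = ⌊$26,139 × 125%/10⌋ = $3,267; SL = ⌊$21,539/5⌋ = $4,307 → take SL $4,307. Book value $21,832.
Year 7: DB = ⌊$21,832 × 125%/10⌋ = $2,729; SL = ⌊$17,232/4⌋ = $4,308 → take SL $4,308. Book value $17,524.
Year 8: DB = ⌊$17,524 × 125%/10⌋ = $2,190; SL = ⌊$12,924/3⌋ = $4,308 → take SL $4,308. Book value $13,216.
Year 9: DB = ⌊$13,216 × 125%/10⌋ = $1,652; SL = ⌊$8,616/2⌋ = $4,308 → take SL $4,308. Book value $8,908.
Year 10 (final): $8,908 − $4,600 = $4,308. Book value $4,600.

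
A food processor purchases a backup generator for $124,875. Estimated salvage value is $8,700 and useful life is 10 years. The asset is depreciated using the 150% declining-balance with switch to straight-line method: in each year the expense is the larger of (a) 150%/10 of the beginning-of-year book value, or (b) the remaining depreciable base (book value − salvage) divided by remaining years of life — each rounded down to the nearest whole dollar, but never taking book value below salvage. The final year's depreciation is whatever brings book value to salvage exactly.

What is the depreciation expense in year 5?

Depreciable base = $124,875 − $8,700 = $116,175.
Year 1: DB = ⌊$124,875 × 150%/10⌋ = $18,731; SL = ⌊$116,175/10⌋ = $11,617 → take DB $18,731. Book value $106,144.
Year 2: DB = ⌊$106,144 × 150%/10⌋ = $15,921; SL = ⌊$97,444/9⌋ = $10,827 → take DB $15,921. Book value $90,223.
Year 3: DB = ⌊$90,223 × 150%/10⌋ = $13,533; SL = ⌊$81,523/8⌋ = $10,190 → take DB $13,533. Book value $76,690.
Year 4: DB = ⌊$76,690 × 150%/10⌋ = $11,503; SL = ⌊$67,990/7⌋ = $9,712 → take DB $11,503. Book value $65,187.
Year 5: DB = ⌊$65,187 × 150%/10⌋ = $9,778; SL = ⌊$56,487/6⌋ = $9,414 → take DB $9,778. Book value $55,409.

$9,778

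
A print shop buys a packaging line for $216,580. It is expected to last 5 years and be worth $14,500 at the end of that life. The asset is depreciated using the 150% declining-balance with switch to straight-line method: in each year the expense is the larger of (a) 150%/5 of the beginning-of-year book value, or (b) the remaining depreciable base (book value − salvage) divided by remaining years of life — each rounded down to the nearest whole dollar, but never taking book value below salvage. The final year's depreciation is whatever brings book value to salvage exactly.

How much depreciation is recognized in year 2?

$45,481

Depreciable base = $216,580 − $14,500 = $202,080.
Year 1: DB = ⌊$216,580 × 150%/5⌋ = $64,974; SL = ⌊$202,080/5⌋ = $40,416 → take DB $64,974. Book value $151,606.
Year 2: DB = ⌊$151,606 × 150%/5⌋ = $45,481; SL = ⌊$137,106/4⌋ = $34,276 → take DB $45,481. Book value $106,125.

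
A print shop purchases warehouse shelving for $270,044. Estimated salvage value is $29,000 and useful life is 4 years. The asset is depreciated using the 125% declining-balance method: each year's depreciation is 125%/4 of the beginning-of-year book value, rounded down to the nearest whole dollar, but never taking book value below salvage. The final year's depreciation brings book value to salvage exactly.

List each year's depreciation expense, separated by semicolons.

Depreciable base = $270,044 − $29,000 = $241,044.
Year 1: ⌊$270,044 × 125%/4⌋ = $84,388. Book value $185,656.
Year 2: ⌊$185,656 × 125%/4⌋ = $58,017. Book value $127,639.
Year 3: ⌊$127,639 × 125%/4⌋ = $39,887. Book value $87,752.
Year 4 (final): $87,752 − $29,000 = $58,752. Book value $29,000.

$84,388; $58,017; $39,887; $58,752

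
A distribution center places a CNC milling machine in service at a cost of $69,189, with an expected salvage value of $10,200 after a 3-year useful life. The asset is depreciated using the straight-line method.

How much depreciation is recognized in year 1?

$19,663

Depreciable base = $69,189 − $10,200 = $58,989.
Annual expense = $58,989 / 3 = $19,663.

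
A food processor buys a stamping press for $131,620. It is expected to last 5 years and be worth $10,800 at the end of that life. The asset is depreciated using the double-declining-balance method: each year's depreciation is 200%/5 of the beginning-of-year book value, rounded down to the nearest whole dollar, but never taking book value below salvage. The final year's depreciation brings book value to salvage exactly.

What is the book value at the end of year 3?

$28,431

Depreciable base = $131,620 − $10,800 = $120,820.
Year 1: ⌊$131,620 × 200%/5⌋ = $52,648. Book value $78,972.
Year 2: ⌊$78,972 × 200%/5⌋ = $31,588. Book value $47,384.
Year 3: ⌊$47,384 × 200%/5⌋ = $18,953. Book value $28,431.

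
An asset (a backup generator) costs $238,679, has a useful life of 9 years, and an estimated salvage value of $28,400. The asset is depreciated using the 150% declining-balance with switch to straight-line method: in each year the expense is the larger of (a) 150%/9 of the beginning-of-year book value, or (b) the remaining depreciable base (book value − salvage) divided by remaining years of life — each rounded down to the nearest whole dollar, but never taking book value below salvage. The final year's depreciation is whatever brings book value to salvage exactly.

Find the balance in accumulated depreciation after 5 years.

$142,758

Depreciable base = $238,679 − $28,400 = $210,279.
Year 1: DB = ⌊$238,679 × 150%/9⌋ = $39,779; SL = ⌊$210,279/9⌋ = $23,364 → take DB $39,779. Book value $198,900.
Year 2: DB = ⌊$198,900 × 150%/9⌋ = $33,150; SL = ⌊$170,500/8⌋ = $21,312 → take DB $33,150. Book value $165,750.
Year 3: DB = ⌊$165,750 × 150%/9⌋ = $27,625; SL = ⌊$137,350/7⌋ = $19,621 → take DB $27,625. Book value $138,125.
Year 4: DB = ⌊$138,125 × 150%/9⌋ = $23,020; SL = ⌊$109,725/6⌋ = $18,287 → take DB $23,020. Book value $115,105.
Year 5: DB = ⌊$115,105 × 150%/9⌋ = $19,184; SL = ⌊$86,705/5⌋ = $17,341 → take DB $19,184. Book value $95,921.
Accumulated through year 5 = $238,679 − $95,921 = $142,758.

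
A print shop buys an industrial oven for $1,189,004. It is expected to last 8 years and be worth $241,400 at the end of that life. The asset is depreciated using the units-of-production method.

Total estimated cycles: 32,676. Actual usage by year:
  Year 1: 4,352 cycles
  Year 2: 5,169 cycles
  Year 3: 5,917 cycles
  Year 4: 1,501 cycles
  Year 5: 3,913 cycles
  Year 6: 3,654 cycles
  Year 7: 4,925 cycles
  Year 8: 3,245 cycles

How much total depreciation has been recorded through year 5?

$604,708

Depreciable base = $1,189,004 − $241,400 = $947,604.
Rate = $947,604 / 32,676 cycles = $29 per cycle.
Year 1: 4,352 × $29 = $126,208. Book value $1,062,796.
Year 2: 5,169 × $29 = $149,901. Book value $912,895.
Year 3: 5,917 × $29 = $171,593. Book value $741,302.
Year 4: 1,501 × $29 = $43,529. Book value $697,773.
Year 5: 3,913 × $29 = $113,477. Book value $584,296.
Accumulated through year 5 = $1,189,004 − $584,296 = $604,708.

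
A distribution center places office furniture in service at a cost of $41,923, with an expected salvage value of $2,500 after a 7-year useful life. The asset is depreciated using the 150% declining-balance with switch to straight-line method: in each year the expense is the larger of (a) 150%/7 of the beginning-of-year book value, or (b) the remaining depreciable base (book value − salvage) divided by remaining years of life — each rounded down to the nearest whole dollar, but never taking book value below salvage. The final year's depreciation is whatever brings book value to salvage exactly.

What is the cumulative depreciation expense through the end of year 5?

Depreciable base = $41,923 − $2,500 = $39,423.
Year 1: DB = ⌊$41,923 × 150%/7⌋ = $8,983; SL = ⌊$39,423/7⌋ = $5,631 → take DB $8,983. Book value $32,940.
Year 2: DB = ⌊$32,940 × 150%/7⌋ = $7,058; SL = ⌊$30,440/6⌋ = $5,073 → take DB $7,058. Book value $25,882.
Year 3: DB = ⌊$25,882 × 150%/7⌋ = $5,546; SL = ⌊$23,382/5⌋ = $4,676 → take DB $5,546. Book value $20,336.
Year 4: DB = ⌊$20,336 × 150%/7⌋ = $4,357; SL = ⌊$17,836/4⌋ = $4,459 → take SL $4,459. Book value $15,877.
Year 5: DB = ⌊$15,877 × 150%/7⌋ = $3,402; SL = ⌊$13,377/3⌋ = $4,459 → take SL $4,459. Book value $11,418.
Accumulated through year 5 = $41,923 − $11,418 = $30,505.

$30,505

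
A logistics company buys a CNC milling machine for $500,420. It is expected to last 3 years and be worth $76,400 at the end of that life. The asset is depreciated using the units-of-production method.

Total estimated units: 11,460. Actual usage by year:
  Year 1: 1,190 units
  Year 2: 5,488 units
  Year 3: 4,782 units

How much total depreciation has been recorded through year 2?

Depreciable base = $500,420 − $76,400 = $424,020.
Rate = $424,020 / 11,460 units = $37 per unit.
Year 1: 1,190 × $37 = $44,030. Book value $456,390.
Year 2: 5,488 × $37 = $203,056. Book value $253,334.
Accumulated through year 2 = $500,420 − $253,334 = $247,086.

$247,086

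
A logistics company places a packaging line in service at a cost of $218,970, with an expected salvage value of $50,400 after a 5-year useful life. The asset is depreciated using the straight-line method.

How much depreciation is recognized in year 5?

$33,714

Depreciable base = $218,970 − $50,400 = $168,570.
Annual expense = $168,570 / 5 = $33,714.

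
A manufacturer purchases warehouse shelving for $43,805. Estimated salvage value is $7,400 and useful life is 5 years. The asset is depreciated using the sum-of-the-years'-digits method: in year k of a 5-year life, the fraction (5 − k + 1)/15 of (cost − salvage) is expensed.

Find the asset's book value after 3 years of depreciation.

Depreciable base = $43,805 − $7,400 = $36,405.
Sum of the years' digits = 5+4+3+2+1 = 15.
Year 1: $36,405 × 5/15 = $12,135. Book value $31,670.
Year 2: $36,405 × 4/15 = $9,708. Book value $21,962.
Year 3: $36,405 × 3/15 = $7,281. Book value $14,681.

$14,681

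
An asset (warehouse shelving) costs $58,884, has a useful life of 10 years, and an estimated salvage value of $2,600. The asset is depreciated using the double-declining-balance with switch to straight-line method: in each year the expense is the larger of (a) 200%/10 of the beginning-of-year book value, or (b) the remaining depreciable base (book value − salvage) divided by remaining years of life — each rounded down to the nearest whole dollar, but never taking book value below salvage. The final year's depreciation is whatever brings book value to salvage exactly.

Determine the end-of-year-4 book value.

Depreciable base = $58,884 − $2,600 = $56,284.
Year 1: DB = ⌊$58,884 × 200%/10⌋ = $11,776; SL = ⌊$56,284/10⌋ = $5,628 → take DB $11,776. Book value $47,108.
Year 2: DB = ⌊$47,108 × 200%/10⌋ = $9,421; SL = ⌊$44,508/9⌋ = $4,945 → take DB $9,421. Book value $37,687.
Year 3: DB = ⌊$37,687 × 200%/10⌋ = $7,537; SL = ⌊$35,087/8⌋ = $4,385 → take DB $7,537. Book value $30,150.
Year 4: DB = ⌊$30,150 × 200%/10⌋ = $6,030; SL = ⌊$27,550/7⌋ = $3,935 → take DB $6,030. Book value $24,120.

$24,120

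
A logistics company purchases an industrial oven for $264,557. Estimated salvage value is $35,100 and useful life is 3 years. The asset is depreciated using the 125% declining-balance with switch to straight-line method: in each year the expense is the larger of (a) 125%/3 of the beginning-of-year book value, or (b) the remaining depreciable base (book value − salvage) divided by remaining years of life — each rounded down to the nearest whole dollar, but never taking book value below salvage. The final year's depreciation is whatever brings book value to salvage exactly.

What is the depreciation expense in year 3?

Depreciable base = $264,557 − $35,100 = $229,457.
Year 1: DB = ⌊$264,557 × 125%/3⌋ = $110,232; SL = ⌊$229,457/3⌋ = $76,485 → take DB $110,232. Book value $154,325.
Year 2: DB = ⌊$154,325 × 125%/3⌋ = $64,302; SL = ⌊$119,225/2⌋ = $59,612 → take DB $64,302. Book value $90,023.
Year 3 (final): $90,023 − $35,100 = $54,923. Book value $35,100.

$54,923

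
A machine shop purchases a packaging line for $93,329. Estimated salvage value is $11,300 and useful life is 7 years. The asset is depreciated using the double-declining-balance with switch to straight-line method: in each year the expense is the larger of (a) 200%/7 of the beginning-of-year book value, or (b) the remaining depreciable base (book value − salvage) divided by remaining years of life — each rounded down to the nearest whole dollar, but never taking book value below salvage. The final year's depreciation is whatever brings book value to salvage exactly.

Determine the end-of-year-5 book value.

Depreciable base = $93,329 − $11,300 = $82,029.
Year 1: DB = ⌊$93,329 × 200%/7⌋ = $26,665; SL = ⌊$82,029/7⌋ = $11,718 → take DB $26,665. Book value $66,664.
Year 2: DB = ⌊$66,664 × 200%/7⌋ = $19,046; SL = ⌊$55,364/6⌋ = $9,227 → take DB $19,046. Book value $47,618.
Year 3: DB = ⌊$47,618 × 200%/7⌋ = $13,605; SL = ⌊$36,318/5⌋ = $7,263 → take DB $13,605. Book value $34,013.
Year 4: DB = ⌊$34,013 × 200%/7⌋ = $9,718; SL = ⌊$22,713/4⌋ = $5,678 → take DB $9,718. Book value $24,295.
Year 5: DB = ⌊$24,295 × 200%/7⌋ = $6,941; SL = ⌊$12,995/3⌋ = $4,331 → take DB $6,941. Book value $17,354.

$17,354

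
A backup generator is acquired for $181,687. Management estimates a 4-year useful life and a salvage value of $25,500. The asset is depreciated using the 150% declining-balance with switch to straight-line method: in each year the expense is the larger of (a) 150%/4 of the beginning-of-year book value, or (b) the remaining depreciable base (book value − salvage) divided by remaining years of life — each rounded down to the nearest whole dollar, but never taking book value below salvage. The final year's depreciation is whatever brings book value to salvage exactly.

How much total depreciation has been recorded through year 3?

$137,329

Depreciable base = $181,687 − $25,500 = $156,187.
Year 1: DB = ⌊$181,687 × 150%/4⌋ = $68,132; SL = ⌊$156,187/4⌋ = $39,046 → take DB $68,132. Book value $113,555.
Year 2: DB = ⌊$113,555 × 150%/4⌋ = $42,583; SL = ⌊$88,055/3⌋ = $29,351 → take DB $42,583. Book value $70,972.
Year 3: DB = ⌊$70,972 × 150%/4⌋ = $26,614; SL = ⌊$45,472/2⌋ = $22,736 → take DB $26,614. Book value $44,358.
Accumulated through year 3 = $181,687 − $44,358 = $137,329.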